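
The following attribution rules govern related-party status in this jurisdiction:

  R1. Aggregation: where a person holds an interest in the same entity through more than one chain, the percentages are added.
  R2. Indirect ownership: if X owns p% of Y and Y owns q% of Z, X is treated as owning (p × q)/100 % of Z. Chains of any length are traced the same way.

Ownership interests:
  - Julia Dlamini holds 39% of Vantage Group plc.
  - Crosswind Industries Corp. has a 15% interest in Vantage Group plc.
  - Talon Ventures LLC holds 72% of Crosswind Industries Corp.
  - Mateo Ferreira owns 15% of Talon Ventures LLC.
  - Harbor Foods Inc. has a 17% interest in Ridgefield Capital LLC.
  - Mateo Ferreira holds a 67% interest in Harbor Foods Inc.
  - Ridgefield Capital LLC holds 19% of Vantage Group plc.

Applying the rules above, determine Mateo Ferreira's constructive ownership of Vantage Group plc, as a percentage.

Chain via Talon Ventures LLC → Crosswind Industries Corp. (R2): 15% × 72% × 15% = 1.62% of Vantage Group plc.
Chain via Harbor Foods Inc. → Ridgefield Capital LLC (R2): 67% × 17% × 19% = 2.1641% of Vantage Group plc.
Aggregating (R1): 1.62% + 2.1641% = 3.7841%.

3.7841%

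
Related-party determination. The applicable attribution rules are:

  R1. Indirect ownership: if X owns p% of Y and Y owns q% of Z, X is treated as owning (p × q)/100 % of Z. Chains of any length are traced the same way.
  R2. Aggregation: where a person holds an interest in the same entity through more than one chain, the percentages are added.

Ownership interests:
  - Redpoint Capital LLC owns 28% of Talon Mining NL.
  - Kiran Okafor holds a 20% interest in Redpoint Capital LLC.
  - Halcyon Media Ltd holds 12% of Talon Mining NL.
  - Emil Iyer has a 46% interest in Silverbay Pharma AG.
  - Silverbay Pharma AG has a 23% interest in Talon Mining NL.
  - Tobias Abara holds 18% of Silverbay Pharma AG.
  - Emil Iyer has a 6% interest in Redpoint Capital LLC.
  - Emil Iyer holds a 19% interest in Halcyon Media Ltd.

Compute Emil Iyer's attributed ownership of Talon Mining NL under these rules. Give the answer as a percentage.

14.54%

Chain via Silverbay Pharma AG (R1): 46% × 23% = 10.58% of Talon Mining NL.
Chain via Redpoint Capital LLC (R1): 6% × 28% = 1.68% of Talon Mining NL.
Chain via Halcyon Media Ltd (R1): 19% × 12% = 2.28% of Talon Mining NL.
Aggregating (R2): 10.58% + 1.68% + 2.28% = 14.54%.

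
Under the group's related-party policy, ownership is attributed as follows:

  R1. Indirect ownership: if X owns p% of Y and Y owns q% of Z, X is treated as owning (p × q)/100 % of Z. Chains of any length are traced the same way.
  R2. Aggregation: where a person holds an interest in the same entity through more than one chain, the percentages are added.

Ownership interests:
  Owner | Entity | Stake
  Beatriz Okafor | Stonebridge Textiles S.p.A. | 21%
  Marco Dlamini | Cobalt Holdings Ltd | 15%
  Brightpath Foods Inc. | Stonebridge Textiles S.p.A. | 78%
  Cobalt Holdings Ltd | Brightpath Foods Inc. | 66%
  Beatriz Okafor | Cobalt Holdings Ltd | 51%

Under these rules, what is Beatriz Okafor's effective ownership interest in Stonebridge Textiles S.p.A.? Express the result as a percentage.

Chain via Cobalt Holdings Ltd → Brightpath Foods Inc. (R1): 51% × 66% × 78% = 26.2548% of Stonebridge Textiles S.p.A.
Direct interest in Stonebridge Textiles S.p.A: 21%.
Aggregating (R2): 26.2548% + 21% = 47.2548%.

47.2548%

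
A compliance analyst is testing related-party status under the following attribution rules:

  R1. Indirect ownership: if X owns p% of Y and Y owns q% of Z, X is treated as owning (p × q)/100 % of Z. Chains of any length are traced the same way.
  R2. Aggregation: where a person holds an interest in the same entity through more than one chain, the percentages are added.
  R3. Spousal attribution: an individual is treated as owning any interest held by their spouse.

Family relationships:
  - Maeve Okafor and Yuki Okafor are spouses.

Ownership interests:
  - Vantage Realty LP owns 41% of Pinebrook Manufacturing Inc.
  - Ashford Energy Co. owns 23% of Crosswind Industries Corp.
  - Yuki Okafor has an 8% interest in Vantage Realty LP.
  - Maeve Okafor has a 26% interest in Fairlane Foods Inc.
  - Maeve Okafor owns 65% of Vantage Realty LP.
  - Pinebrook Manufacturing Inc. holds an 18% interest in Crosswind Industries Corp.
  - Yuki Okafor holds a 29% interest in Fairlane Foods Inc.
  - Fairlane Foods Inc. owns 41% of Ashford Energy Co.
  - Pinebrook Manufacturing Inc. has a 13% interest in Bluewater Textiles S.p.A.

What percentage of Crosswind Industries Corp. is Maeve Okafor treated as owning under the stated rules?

By spousal attribution (R3), Maeve Okafor is treated as also owning Yuki Okafor's interest in Vantage Realty LP, giving 65% + 8% = 73%.
By spousal attribution (R3), Maeve Okafor is treated as also owning Yuki Okafor's interest in Fairlane Foods Inc, giving 26% + 29% = 55%.
Chain via Vantage Realty LP → Pinebrook Manufacturing Inc. (R1): 73% × 41% × 18% = 5.3874% of Crosswind Industries Corp.
Chain via Fairlane Foods Inc. → Ashford Energy Co. (R1): 55% × 41% × 23% = 5.1865% of Crosswind Industries Corp.
Aggregating (R2): 5.3874% + 5.1865% = 10.5739%.

10.5739%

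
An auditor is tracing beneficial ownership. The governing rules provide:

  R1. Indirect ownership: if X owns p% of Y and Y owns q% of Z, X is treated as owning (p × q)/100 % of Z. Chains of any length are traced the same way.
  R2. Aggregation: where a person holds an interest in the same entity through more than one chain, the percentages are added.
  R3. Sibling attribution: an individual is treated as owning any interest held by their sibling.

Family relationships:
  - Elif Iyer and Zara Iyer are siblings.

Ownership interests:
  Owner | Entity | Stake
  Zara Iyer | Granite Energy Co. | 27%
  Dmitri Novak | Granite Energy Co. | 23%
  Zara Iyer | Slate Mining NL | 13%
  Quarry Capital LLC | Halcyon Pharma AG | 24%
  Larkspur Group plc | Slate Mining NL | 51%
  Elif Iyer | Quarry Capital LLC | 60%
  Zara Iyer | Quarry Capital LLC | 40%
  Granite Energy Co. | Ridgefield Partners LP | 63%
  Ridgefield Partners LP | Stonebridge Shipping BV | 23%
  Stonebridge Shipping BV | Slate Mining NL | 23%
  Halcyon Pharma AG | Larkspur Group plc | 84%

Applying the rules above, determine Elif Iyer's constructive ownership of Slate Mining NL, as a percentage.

By sibling attribution (R3), Elif Iyer is treated as also owning Zara Iyer's interest in Quarry Capital LLC, giving 60% + 40% = 100%.
By sibling attribution (R3), Elif Iyer is treated as owning Zara Iyer's 27% interest in Granite Energy Co.
By sibling attribution (R3), Elif Iyer is treated as owning Zara Iyer's 13% interest in Slate Mining NL.
Chain via Quarry Capital LLC → Halcyon Pharma AG → Larkspur Group plc (R1): 100% × 24% × 84% × 51% = 10.2816% of Slate Mining NL.
Chain via Granite Energy Co. → Ridgefield Partners LP → Stonebridge Shipping BV (R1): 27% × 63% × 23% × 23% = 0.899829% of Slate Mining NL.
Direct interest in Slate Mining NL: 13%.
Aggregating (R2): 10.2816% + 0.899829% + 13% = 24.181429%.

24.181429%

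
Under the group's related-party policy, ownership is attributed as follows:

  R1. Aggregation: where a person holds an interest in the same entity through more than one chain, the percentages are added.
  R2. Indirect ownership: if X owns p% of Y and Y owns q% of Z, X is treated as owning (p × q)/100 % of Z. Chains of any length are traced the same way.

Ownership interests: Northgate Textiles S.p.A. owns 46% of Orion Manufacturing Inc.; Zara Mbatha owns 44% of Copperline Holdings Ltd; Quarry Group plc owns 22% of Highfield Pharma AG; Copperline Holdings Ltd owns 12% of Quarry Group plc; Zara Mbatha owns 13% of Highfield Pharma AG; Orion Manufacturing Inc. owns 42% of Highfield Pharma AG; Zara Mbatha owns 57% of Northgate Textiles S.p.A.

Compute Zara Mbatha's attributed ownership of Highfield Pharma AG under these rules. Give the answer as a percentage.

25.174%

Chain via Copperline Holdings Ltd → Quarry Group plc (R2): 44% × 12% × 22% = 1.1616% of Highfield Pharma AG.
Chain via Northgate Textiles S.p.A. → Orion Manufacturing Inc. (R2): 57% × 46% × 42% = 11.0124% of Highfield Pharma AG.
Direct interest in Highfield Pharma AG: 13%.
Aggregating (R1): 1.1616% + 11.0124% + 13% = 25.174%.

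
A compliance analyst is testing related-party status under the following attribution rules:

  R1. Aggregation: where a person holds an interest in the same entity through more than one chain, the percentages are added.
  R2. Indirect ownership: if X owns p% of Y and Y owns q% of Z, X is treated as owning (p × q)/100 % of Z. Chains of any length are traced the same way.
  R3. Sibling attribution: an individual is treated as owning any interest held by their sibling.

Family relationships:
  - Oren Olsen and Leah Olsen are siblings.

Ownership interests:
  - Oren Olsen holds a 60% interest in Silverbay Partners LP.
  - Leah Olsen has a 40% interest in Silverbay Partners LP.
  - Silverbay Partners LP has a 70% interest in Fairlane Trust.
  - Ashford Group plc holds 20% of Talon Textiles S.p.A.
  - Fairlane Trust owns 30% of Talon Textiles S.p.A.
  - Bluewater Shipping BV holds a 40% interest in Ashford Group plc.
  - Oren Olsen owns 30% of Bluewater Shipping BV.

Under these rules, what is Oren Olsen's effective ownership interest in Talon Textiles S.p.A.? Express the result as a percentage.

23.4%

By sibling attribution (R3), Oren Olsen is treated as also owning Leah Olsen's interest in Silverbay Partners LP, giving 60% + 40% = 100%.
Chain via Silverbay Partners LP → Fairlane Trust (R2): 100% × 70% × 30% = 21% of Talon Textiles S.p.A.
Chain via Bluewater Shipping BV → Ashford Group plc (R2): 30% × 40% × 20% = 2.4% of Talon Textiles S.p.A.
Aggregating (R1): 21% + 2.4% = 23.4%.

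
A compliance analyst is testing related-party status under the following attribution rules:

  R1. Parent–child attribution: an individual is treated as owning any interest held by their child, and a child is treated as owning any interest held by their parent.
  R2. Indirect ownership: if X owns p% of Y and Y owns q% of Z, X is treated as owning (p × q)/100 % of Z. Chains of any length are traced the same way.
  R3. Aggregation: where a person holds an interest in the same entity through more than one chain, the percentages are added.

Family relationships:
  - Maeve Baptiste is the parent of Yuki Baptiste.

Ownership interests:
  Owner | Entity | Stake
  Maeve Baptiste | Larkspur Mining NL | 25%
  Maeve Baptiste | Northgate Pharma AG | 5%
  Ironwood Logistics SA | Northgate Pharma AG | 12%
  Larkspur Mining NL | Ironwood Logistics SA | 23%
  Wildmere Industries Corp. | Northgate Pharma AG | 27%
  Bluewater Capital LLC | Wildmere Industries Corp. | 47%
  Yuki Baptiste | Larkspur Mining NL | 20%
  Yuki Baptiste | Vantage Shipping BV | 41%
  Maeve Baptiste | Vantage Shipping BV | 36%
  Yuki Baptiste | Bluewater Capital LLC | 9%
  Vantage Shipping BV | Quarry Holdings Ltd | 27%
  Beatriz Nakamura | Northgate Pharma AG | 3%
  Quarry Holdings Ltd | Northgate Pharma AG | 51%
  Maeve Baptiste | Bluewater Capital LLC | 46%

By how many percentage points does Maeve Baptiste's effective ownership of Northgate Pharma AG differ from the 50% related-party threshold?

26.1756

By parent–child attribution (R1), Maeve Baptiste is treated as also owning Yuki Baptiste's interest in Larkspur Mining NL, giving 25% + 20% = 45%.
By parent–child attribution (R1), Maeve Baptiste is treated as also owning Yuki Baptiste's interest in Vantage Shipping BV, giving 36% + 41% = 77%.
By parent–child attribution (R1), Maeve Baptiste is treated as also owning Yuki Baptiste's interest in Bluewater Capital LLC, giving 46% + 9% = 55%.
Chain via Larkspur Mining NL → Ironwood Logistics SA (R2): 45% × 23% × 12% = 1.242% of Northgate Pharma AG.
Chain via Vantage Shipping BV → Quarry Holdings Ltd (R2): 77% × 27% × 51% = 10.6029% of Northgate Pharma AG.
Chain via Bluewater Capital LLC → Wildmere Industries Corp. (R2): 55% × 47% × 27% = 6.9795% of Northgate Pharma AG.
Direct interest in Northgate Pharma AG: 5%.
Aggregating (R3): 1.242% + 10.6029% + 6.9795% + 5% = 23.8244%.
23.8244% falls short of the 50% threshold by 26.1756 percentage points.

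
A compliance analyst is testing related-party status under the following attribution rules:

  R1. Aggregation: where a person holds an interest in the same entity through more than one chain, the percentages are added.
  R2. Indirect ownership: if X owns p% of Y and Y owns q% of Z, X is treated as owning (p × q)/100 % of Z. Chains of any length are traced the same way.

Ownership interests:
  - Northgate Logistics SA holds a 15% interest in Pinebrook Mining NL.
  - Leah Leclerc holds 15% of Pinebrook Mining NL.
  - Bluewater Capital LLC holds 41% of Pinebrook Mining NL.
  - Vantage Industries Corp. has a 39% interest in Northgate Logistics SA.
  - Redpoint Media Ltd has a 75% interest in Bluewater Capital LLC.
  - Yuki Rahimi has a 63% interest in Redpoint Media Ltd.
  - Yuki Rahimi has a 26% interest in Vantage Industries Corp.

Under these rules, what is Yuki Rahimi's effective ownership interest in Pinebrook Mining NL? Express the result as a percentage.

20.8935%

Chain via Redpoint Media Ltd → Bluewater Capital LLC (R2): 63% × 75% × 41% = 19.3725% of Pinebrook Mining NL.
Chain via Vantage Industries Corp. → Northgate Logistics SA (R2): 26% × 39% × 15% = 1.521% of Pinebrook Mining NL.
Aggregating (R1): 19.3725% + 1.521% = 20.8935%.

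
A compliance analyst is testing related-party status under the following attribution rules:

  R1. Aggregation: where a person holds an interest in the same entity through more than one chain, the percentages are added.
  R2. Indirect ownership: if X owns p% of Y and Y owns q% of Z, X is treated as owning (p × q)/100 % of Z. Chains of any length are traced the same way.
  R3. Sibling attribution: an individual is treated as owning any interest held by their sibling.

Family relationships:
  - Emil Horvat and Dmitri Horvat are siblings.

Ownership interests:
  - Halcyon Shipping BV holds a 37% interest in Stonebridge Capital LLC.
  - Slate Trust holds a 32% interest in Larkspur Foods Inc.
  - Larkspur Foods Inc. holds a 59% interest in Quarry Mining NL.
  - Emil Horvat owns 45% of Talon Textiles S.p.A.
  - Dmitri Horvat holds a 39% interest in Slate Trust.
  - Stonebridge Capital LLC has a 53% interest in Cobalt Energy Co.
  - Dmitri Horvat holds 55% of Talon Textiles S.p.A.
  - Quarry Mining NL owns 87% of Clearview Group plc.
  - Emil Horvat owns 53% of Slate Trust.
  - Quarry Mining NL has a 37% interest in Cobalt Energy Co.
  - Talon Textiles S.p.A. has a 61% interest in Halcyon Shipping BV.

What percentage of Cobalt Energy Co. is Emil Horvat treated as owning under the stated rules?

18.388852%

By sibling attribution (R3), Emil Horvat is treated as also owning Dmitri Horvat's interest in Slate Trust, giving 53% + 39% = 92%.
By sibling attribution (R3), Emil Horvat is treated as also owning Dmitri Horvat's interest in Talon Textiles S.p.A, giving 45% + 55% = 100%.
Chain via Slate Trust → Larkspur Foods Inc. → Quarry Mining NL (R2): 92% × 32% × 59% × 37% = 6.426752% of Cobalt Energy Co.
Chain via Talon Textiles S.p.A. → Halcyon Shipping BV → Stonebridge Capital LLC (R2): 100% × 61% × 37% × 53% = 11.9621% of Cobalt Energy Co.
Aggregating (R1): 6.426752% + 11.9621% = 18.388852%.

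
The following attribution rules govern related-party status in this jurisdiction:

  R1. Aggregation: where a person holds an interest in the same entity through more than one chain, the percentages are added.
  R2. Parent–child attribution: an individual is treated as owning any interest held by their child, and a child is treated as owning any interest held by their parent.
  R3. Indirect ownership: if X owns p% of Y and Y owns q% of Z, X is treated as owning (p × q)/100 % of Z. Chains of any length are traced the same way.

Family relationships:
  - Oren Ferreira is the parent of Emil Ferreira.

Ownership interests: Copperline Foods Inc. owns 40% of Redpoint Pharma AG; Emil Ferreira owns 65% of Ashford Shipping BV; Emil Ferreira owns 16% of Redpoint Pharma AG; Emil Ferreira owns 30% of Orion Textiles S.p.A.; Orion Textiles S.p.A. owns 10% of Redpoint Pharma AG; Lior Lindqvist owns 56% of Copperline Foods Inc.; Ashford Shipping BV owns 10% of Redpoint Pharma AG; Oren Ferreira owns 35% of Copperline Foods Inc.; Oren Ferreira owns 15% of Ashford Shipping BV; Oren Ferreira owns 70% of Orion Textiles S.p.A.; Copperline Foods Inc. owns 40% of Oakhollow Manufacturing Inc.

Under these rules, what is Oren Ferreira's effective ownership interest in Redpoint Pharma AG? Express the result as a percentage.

By parent–child attribution (R2), Oren Ferreira is treated as also owning Emil Ferreira's interest in Ashford Shipping BV, giving 15% + 65% = 80%.
By parent–child attribution (R2), Oren Ferreira is treated as also owning Emil Ferreira's interest in Orion Textiles S.p.A, giving 70% + 30% = 100%.
By parent–child attribution (R2), Oren Ferreira is treated as owning Emil Ferreira's 16% interest in Redpoint Pharma AG.
Chain via Ashford Shipping BV (R3): 80% × 10% = 8% of Redpoint Pharma AG.
Chain via Orion Textiles S.p.A. (R3): 100% × 10% = 10% of Redpoint Pharma AG.
Chain via Copperline Foods Inc. (R3): 35% × 40% = 14% of Redpoint Pharma AG.
Direct interest in Redpoint Pharma AG: 16%.
Aggregating (R1): 8% + 10% + 14% + 16% = 48%.

48%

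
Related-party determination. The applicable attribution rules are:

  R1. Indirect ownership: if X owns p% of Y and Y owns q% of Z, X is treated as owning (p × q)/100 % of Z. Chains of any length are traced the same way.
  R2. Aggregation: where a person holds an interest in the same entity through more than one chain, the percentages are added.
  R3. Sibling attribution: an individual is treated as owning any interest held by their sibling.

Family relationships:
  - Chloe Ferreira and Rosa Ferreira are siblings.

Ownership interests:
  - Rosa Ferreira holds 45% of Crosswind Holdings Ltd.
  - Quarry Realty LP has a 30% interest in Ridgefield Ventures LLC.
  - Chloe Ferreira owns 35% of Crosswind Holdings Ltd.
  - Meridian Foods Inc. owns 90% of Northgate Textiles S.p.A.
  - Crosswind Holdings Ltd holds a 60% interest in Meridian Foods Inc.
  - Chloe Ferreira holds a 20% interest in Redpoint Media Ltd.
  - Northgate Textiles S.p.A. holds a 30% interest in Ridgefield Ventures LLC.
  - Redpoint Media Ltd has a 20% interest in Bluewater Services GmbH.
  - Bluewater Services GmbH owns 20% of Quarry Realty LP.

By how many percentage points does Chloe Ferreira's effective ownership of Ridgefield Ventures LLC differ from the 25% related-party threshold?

11.8

By sibling attribution (R3), Chloe Ferreira is treated as also owning Rosa Ferreira's interest in Crosswind Holdings Ltd, giving 35% + 45% = 80%.
Chain via Redpoint Media Ltd → Bluewater Services GmbH → Quarry Realty LP (R1): 20% × 20% × 20% × 30% = 0.24% of Ridgefield Ventures LLC.
Chain via Crosswind Holdings Ltd → Meridian Foods Inc. → Northgate Textiles S.p.A. (R1): 80% × 60% × 90% × 30% = 12.96% of Ridgefield Ventures LLC.
Aggregating (R2): 0.24% + 12.96% = 13.2%.
13.2% falls short of the 25% threshold by 11.8 percentage points.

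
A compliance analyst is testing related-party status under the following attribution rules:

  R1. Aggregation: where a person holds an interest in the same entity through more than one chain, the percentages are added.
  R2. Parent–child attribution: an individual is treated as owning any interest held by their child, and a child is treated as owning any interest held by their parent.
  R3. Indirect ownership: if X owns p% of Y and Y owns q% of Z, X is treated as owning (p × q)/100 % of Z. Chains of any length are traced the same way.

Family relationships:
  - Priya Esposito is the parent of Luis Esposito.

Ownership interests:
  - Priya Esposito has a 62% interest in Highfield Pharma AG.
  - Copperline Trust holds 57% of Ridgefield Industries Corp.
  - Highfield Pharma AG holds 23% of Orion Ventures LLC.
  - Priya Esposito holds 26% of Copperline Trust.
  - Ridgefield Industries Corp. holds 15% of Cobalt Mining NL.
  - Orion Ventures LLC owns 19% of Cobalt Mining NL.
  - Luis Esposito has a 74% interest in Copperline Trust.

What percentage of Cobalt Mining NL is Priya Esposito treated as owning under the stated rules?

11.2594%

By parent–child attribution (R2), Priya Esposito is treated as also owning Luis Esposito's interest in Copperline Trust, giving 26% + 74% = 100%.
Chain via Copperline Trust → Ridgefield Industries Corp. (R3): 100% × 57% × 15% = 8.55% of Cobalt Mining NL.
Chain via Highfield Pharma AG → Orion Ventures LLC (R3): 62% × 23% × 19% = 2.7094% of Cobalt Mining NL.
Aggregating (R1): 8.55% + 2.7094% = 11.2594%.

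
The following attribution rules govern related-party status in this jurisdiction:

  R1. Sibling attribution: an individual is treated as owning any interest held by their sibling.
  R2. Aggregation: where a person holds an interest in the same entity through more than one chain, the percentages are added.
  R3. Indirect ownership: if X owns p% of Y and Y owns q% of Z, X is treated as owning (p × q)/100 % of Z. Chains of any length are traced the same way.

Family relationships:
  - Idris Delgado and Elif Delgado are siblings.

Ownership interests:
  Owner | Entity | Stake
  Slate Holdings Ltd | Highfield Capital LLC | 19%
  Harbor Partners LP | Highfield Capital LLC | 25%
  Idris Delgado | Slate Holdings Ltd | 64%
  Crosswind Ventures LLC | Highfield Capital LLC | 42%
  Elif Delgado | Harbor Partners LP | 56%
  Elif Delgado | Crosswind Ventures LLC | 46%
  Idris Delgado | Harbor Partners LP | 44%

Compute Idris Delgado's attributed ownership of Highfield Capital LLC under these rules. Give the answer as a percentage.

By sibling attribution (R1), Idris Delgado is treated as also owning Elif Delgado's interest in Harbor Partners LP, giving 44% + 56% = 100%.
By sibling attribution (R1), Idris Delgado is treated as owning Elif Delgado's 46% interest in Crosswind Ventures LLC.
Chain via Harbor Partners LP (R3): 100% × 25% = 25% of Highfield Capital LLC.
Chain via Slate Holdings Ltd (R3): 64% × 19% = 12.16% of Highfield Capital LLC.
Chain via Crosswind Ventures LLC (R3): 46% × 42% = 19.32% of Highfield Capital LLC.
Aggregating (R2): 25% + 12.16% + 19.32% = 56.48%.

56.48%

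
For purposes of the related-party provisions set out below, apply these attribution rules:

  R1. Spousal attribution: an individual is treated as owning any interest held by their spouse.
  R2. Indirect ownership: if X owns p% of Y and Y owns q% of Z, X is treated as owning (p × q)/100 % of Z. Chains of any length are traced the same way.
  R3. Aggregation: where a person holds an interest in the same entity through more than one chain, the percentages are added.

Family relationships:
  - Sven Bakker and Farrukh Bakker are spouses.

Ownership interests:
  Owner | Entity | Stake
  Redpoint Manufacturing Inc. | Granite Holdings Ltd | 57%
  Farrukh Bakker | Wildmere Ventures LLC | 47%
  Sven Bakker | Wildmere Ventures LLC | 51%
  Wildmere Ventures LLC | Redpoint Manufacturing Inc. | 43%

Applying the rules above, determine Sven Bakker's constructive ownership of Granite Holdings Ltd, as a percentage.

By spousal attribution (R1), Sven Bakker is treated as also owning Farrukh Bakker's interest in Wildmere Ventures LLC, giving 51% + 47% = 98%.
Chain via Wildmere Ventures LLC → Redpoint Manufacturing Inc. (R2): 98% × 43% × 57% = 24.0198% of Granite Holdings Ltd.

24.0198%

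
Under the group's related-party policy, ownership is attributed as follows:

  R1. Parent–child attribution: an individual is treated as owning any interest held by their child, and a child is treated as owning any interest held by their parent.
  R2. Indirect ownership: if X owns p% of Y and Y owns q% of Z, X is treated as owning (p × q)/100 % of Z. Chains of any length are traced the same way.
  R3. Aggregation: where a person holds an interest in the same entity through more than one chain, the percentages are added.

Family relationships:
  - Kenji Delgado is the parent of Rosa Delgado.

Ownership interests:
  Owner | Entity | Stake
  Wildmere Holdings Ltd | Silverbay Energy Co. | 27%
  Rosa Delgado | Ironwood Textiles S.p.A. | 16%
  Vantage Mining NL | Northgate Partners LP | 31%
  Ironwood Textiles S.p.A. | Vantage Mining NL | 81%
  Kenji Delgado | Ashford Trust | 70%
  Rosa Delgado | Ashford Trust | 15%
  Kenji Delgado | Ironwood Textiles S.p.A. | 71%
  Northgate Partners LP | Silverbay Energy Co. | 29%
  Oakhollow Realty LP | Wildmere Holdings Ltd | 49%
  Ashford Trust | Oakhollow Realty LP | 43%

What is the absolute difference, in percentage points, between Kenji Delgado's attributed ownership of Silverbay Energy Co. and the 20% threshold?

By parent–child attribution (R1), Kenji Delgado is treated as also owning Rosa Delgado's interest in Ashford Trust, giving 70% + 15% = 85%.
By parent–child attribution (R1), Kenji Delgado is treated as also owning Rosa Delgado's interest in Ironwood Textiles S.p.A, giving 71% + 16% = 87%.
Chain via Ashford Trust → Oakhollow Realty LP → Wildmere Holdings Ltd (R2): 85% × 43% × 49% × 27% = 4.835565% of Silverbay Energy Co.
Chain via Ironwood Textiles S.p.A. → Vantage Mining NL → Northgate Partners LP (R2): 87% × 81% × 31% × 29% = 6.335253% of Silverbay Energy Co.
Aggregating (R3): 4.835565% + 6.335253% = 11.170818%.
11.170818% falls short of the 20% threshold by 8.829182 percentage points.

8.829182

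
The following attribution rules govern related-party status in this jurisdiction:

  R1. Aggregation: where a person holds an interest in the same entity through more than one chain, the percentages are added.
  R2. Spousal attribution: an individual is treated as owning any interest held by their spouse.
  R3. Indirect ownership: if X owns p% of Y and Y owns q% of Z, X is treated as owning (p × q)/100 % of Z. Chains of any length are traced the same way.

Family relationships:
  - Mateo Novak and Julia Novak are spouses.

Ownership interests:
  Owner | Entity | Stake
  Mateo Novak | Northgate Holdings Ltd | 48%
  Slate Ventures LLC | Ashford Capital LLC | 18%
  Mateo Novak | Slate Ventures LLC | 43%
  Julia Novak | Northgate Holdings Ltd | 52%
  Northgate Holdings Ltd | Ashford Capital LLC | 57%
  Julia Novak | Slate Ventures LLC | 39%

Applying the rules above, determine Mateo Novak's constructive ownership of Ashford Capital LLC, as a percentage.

By spousal attribution (R2), Mateo Novak is treated as also owning Julia Novak's interest in Slate Ventures LLC, giving 43% + 39% = 82%.
By spousal attribution (R2), Mateo Novak is treated as also owning Julia Novak's interest in Northgate Holdings Ltd, giving 48% + 52% = 100%.
Chain via Slate Ventures LLC (R3): 82% × 18% = 14.76% of Ashford Capital LLC.
Chain via Northgate Holdings Ltd (R3): 100% × 57% = 57% of Ashford Capital LLC.
Aggregating (R1): 14.76% + 57% = 71.76%.

71.76%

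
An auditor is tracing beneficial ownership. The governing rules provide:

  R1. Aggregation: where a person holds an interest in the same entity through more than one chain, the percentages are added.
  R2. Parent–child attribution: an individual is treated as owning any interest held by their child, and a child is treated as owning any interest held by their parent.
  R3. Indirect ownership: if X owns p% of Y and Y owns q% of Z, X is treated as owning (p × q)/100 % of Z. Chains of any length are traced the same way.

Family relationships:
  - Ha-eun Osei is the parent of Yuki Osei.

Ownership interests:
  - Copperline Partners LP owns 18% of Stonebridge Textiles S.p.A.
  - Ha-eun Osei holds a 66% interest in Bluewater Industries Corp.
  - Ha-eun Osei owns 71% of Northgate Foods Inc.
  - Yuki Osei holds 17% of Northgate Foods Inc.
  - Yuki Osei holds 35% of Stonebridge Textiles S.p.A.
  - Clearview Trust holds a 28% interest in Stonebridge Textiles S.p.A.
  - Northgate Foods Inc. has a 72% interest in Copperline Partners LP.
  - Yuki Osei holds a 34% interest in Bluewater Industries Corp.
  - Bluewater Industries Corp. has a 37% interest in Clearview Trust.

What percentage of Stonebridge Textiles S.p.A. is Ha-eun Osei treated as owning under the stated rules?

By parent–child attribution (R2), Ha-eun Osei is treated as also owning Yuki Osei's interest in Northgate Foods Inc, giving 71% + 17% = 88%.
By parent–child attribution (R2), Ha-eun Osei is treated as also owning Yuki Osei's interest in Bluewater Industries Corp, giving 66% + 34% = 100%.
By parent–child attribution (R2), Ha-eun Osei is treated as owning Yuki Osei's 35% interest in Stonebridge Textiles S.p.A.
Chain via Northgate Foods Inc. → Copperline Partners LP (R3): 88% × 72% × 18% = 11.4048% of Stonebridge Textiles S.p.A.
Chain via Bluewater Industries Corp. → Clearview Trust (R3): 100% × 37% × 28% = 10.36% of Stonebridge Textiles S.p.A.
Direct interest in Stonebridge Textiles S.p.A: 35%.
Aggregating (R1): 11.4048% + 10.36% + 35% = 56.7648%.

56.7648%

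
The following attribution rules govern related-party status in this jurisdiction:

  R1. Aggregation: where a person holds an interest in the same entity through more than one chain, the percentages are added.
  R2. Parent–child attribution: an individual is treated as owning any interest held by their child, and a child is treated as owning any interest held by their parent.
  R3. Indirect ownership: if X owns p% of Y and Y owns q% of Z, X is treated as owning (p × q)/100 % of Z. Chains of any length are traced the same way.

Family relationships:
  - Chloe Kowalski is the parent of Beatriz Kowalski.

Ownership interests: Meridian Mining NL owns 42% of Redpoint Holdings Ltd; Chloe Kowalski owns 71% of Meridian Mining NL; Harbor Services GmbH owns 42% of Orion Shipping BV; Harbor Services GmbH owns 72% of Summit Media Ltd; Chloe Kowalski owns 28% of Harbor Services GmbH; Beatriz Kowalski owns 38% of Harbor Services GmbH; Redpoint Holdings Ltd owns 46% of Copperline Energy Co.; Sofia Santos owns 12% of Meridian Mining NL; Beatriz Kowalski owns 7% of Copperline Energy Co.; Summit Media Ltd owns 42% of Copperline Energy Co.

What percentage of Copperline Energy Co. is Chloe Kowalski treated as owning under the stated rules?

40.6756%

By parent–child attribution (R2), Chloe Kowalski is treated as also owning Beatriz Kowalski's interest in Harbor Services GmbH, giving 28% + 38% = 66%.
By parent–child attribution (R2), Chloe Kowalski is treated as owning Beatriz Kowalski's 7% interest in Copperline Energy Co.
Chain via Meridian Mining NL → Redpoint Holdings Ltd (R3): 71% × 42% × 46% = 13.7172% of Copperline Energy Co.
Chain via Harbor Services GmbH → Summit Media Ltd (R3): 66% × 72% × 42% = 19.9584% of Copperline Energy Co.
Direct interest in Copperline Energy Co: 7%.
Aggregating (R1): 13.7172% + 19.9584% + 7% = 40.6756%.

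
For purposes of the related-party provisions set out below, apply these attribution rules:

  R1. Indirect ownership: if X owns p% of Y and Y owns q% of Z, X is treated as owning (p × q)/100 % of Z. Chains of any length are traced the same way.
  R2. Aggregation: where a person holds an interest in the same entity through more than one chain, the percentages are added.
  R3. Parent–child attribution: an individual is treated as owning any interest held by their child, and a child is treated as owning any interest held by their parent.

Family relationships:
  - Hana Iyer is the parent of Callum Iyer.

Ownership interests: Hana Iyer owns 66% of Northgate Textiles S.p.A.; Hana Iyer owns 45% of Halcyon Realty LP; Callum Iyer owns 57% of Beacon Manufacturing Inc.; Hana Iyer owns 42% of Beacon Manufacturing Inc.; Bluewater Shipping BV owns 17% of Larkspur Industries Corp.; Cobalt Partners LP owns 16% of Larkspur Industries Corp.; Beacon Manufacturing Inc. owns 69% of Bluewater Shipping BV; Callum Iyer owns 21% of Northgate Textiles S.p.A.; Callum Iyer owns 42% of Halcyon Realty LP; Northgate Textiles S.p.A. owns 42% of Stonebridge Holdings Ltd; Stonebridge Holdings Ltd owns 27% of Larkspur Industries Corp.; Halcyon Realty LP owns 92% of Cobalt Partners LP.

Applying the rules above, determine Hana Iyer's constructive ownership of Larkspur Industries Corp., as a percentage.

By parent–child attribution (R3), Hana Iyer is treated as also owning Callum Iyer's interest in Northgate Textiles S.p.A, giving 66% + 21% = 87%.
By parent–child attribution (R3), Hana Iyer is treated as also owning Callum Iyer's interest in Halcyon Realty LP, giving 45% + 42% = 87%.
By parent–child attribution (R3), Hana Iyer is treated as also owning Callum Iyer's interest in Beacon Manufacturing Inc, giving 42% + 57% = 99%.
Chain via Northgate Textiles S.p.A. → Stonebridge Holdings Ltd (R1): 87% × 42% × 27% = 9.8658% of Larkspur Industries Corp.
Chain via Halcyon Realty LP → Cobalt Partners LP (R1): 87% × 92% × 16% = 12.8064% of Larkspur Industries Corp.
Chain via Beacon Manufacturing Inc. → Bluewater Shipping BV (R1): 99% × 69% × 17% = 11.6127% of Larkspur Industries Corp.
Aggregating (R2): 9.8658% + 12.8064% + 11.6127% = 34.2849%.

34.2849%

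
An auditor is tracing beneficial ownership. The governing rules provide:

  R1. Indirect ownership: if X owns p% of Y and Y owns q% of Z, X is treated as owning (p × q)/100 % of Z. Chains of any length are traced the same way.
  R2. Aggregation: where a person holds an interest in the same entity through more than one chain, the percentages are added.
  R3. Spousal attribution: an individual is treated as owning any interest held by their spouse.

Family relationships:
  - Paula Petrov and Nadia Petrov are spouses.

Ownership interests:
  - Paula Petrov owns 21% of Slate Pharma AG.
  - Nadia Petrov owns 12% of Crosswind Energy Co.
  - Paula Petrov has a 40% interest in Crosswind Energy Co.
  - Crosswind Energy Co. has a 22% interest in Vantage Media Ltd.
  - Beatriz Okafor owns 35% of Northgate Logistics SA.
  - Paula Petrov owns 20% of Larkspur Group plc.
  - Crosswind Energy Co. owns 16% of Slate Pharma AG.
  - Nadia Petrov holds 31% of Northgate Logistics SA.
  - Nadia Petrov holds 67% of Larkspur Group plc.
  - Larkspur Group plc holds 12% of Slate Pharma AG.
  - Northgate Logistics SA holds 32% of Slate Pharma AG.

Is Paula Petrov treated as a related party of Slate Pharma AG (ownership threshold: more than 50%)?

No

By spousal attribution (R3), Paula Petrov is treated as also owning Nadia Petrov's interest in Larkspur Group plc, giving 20% + 67% = 87%.
By spousal attribution (R3), Paula Petrov is treated as also owning Nadia Petrov's interest in Crosswind Energy Co, giving 40% + 12% = 52%.
By spousal attribution (R3), Paula Petrov is treated as owning Nadia Petrov's 31% interest in Northgate Logistics SA.
Chain via Larkspur Group plc (R1): 87% × 12% = 10.44% of Slate Pharma AG.
Chain via Crosswind Energy Co. (R1): 52% × 16% = 8.32% of Slate Pharma AG.
Direct interest in Slate Pharma AG: 21%.
Chain via Northgate Logistics SA (R1): 31% × 32% = 9.92% of Slate Pharma AG.
Aggregating (R2): 10.44% + 8.32% + 21% + 9.92% = 49.68%.
49.68% does not exceed the 50% threshold, so Paula is not a related party to Slate Pharma AG.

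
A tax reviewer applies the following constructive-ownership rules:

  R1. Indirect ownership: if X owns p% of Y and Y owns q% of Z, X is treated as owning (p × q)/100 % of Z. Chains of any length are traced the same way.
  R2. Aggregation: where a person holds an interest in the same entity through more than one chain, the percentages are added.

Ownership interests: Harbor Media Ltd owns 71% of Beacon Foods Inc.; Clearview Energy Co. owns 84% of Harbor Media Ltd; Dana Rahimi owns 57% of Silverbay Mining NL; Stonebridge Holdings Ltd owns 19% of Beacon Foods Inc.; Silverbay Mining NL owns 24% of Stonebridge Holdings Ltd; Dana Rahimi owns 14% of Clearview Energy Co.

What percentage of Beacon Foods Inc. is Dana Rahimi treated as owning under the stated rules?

Chain via Clearview Energy Co. → Harbor Media Ltd (R1): 14% × 84% × 71% = 8.3496% of Beacon Foods Inc.
Chain via Silverbay Mining NL → Stonebridge Holdings Ltd (R1): 57% × 24% × 19% = 2.5992% of Beacon Foods Inc.
Aggregating (R2): 8.3496% + 2.5992% = 10.9488%.

10.9488%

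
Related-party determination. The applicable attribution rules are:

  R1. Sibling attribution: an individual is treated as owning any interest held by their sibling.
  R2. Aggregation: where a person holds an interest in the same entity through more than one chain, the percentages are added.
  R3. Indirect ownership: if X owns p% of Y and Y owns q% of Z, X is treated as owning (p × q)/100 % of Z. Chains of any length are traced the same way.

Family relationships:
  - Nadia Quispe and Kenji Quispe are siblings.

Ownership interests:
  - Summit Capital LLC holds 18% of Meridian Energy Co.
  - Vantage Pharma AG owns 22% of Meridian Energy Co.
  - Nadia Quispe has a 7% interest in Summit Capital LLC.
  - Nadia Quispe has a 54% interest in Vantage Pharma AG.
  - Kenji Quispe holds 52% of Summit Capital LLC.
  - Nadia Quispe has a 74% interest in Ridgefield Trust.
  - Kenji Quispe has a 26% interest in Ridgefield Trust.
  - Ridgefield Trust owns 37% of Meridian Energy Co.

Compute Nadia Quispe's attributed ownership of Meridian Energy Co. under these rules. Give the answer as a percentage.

By sibling attribution (R1), Nadia Quispe is treated as also owning Kenji Quispe's interest in Ridgefield Trust, giving 74% + 26% = 100%.
By sibling attribution (R1), Nadia Quispe is treated as also owning Kenji Quispe's interest in Summit Capital LLC, giving 7% + 52% = 59%.
Chain via Ridgefield Trust (R3): 100% × 37% = 37% of Meridian Energy Co.
Chain via Summit Capital LLC (R3): 59% × 18% = 10.62% of Meridian Energy Co.
Chain via Vantage Pharma AG (R3): 54% × 22% = 11.88% of Meridian Energy Co.
Aggregating (R2): 37% + 10.62% + 11.88% = 59.5%.

59.5%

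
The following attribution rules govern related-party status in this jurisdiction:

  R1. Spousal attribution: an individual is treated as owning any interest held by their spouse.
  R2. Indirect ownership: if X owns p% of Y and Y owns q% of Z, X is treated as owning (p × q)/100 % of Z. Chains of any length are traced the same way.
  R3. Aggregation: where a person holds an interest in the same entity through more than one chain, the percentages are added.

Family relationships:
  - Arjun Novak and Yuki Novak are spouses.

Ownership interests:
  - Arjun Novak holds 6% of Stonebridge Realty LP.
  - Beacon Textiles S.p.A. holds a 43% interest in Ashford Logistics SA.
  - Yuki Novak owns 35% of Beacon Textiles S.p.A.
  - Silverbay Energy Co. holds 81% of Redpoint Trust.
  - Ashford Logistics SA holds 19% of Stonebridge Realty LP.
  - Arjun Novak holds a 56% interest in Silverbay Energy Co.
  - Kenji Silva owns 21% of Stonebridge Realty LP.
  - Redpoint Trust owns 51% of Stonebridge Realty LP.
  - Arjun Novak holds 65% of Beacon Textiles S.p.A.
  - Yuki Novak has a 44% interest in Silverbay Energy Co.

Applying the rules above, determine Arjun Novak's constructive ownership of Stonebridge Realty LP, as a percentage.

By spousal attribution (R1), Arjun Novak is treated as also owning Yuki Novak's interest in Silverbay Energy Co, giving 56% + 44% = 100%.
By spousal attribution (R1), Arjun Novak is treated as also owning Yuki Novak's interest in Beacon Textiles S.p.A, giving 65% + 35% = 100%.
Chain via Silverbay Energy Co. → Redpoint Trust (R2): 100% × 81% × 51% = 41.31% of Stonebridge Realty LP.
Chain via Beacon Textiles S.p.A. → Ashford Logistics SA (R2): 100% × 43% × 19% = 8.17% of Stonebridge Realty LP.
Direct interest in Stonebridge Realty LP: 6%.
Aggregating (R3): 41.31% + 8.17% + 6% = 55.48%.

55.48%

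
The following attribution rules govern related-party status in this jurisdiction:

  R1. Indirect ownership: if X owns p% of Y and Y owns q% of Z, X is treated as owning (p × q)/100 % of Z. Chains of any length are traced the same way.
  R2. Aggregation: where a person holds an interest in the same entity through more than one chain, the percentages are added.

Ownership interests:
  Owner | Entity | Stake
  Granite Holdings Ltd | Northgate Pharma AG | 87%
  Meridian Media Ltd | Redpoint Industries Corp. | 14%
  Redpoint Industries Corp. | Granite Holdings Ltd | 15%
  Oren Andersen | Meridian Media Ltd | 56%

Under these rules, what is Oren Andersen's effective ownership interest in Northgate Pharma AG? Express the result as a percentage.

1.02312%

Chain via Meridian Media Ltd → Redpoint Industries Corp. → Granite Holdings Ltd (R1): 56% × 14% × 15% × 87% = 1.02312% of Northgate Pharma AG.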